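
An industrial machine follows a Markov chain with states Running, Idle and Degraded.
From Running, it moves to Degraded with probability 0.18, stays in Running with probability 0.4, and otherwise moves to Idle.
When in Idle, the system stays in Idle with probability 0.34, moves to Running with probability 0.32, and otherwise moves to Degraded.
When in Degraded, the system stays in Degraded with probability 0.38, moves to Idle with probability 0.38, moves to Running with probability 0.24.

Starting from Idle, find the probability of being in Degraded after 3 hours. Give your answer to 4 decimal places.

Propagate the distribution vector 3 hours from Idle.
After 0 hours: (0.0000, 1.0000, 0.0000)
After 1 hour: (0.3200, 0.3400, 0.3400)
After 2 hours: (0.3184, 0.3792, 0.3024)
After 3 hours: (0.3213, 0.3776, 0.3012)
P(in Degraded after 3 hours) = 0.3012

0.3012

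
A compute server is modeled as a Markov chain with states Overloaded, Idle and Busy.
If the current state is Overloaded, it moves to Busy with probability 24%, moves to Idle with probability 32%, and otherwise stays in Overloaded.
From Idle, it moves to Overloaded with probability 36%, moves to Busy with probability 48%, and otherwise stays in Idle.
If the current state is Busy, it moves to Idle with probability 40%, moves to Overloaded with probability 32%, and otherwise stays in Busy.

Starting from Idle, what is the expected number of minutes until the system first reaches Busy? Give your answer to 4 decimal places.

2.5901

Let t(s) be the expected number of minutes to first reach Busy from state s, with t(Busy) = 0. Conditioning on the first minute:
t(Overloaded) = 1 + 0.44·t(Overloaded) + 0.32·t(Idle)
t(Idle) = 1 + 0.36·t(Overloaded) + 0.16·t(Idle)
Solving: t(Overloaded) = 3.2658, t(Idle) = 2.5901.
Expected minutes from Idle to Busy: 2.5901.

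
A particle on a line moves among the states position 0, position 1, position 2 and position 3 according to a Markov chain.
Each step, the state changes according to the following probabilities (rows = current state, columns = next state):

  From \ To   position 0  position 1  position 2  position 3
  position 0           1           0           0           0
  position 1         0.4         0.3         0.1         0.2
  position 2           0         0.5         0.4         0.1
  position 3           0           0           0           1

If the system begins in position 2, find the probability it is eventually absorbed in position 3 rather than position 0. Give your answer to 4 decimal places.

Let h(s) be the probability of absorption at position 3 starting from transient state s. Then h(position 3) = 1 and h(position 0) = 0. By first-step analysis:
h(position 1) = 0.4·0 + 0.3·h(position 1) + 0.1·h(position 2) + 0.2·1
h(position 2) = 0.5·h(position 1) + 0.4·h(position 2) + 0.1·1
Solving: h(position 1) = 0.3514, h(position 2) = 0.4595.
Starting from position 2, the probability is 0.4595.

0.4595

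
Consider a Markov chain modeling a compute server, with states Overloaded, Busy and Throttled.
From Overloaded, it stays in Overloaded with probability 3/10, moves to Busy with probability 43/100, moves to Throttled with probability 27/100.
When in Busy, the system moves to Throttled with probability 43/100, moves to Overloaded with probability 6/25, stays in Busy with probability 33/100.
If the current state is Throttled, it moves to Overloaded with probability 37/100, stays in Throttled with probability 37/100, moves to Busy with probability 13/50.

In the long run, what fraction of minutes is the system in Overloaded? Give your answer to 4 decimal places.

0.3051

Let the stationary distribution be π with π = πP and π_1 + π_2 + π_3 = 1.
π_1 = 0.3·π_1 + 0.24·π_2 + 0.37·π_3
π_2 = 0.43·π_1 + 0.33·π_2 + 0.26·π_3
Solving with the normalization constraint gives π = (0.3051, 0.3353, 0.3596).
So the stationary probability of Overloaded is 0.3051.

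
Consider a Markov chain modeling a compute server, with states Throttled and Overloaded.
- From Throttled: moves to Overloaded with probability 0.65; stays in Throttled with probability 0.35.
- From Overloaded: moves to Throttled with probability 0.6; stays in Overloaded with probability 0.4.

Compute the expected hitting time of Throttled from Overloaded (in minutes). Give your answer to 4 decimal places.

Let t(s) be the expected number of minutes to first reach Throttled from state s, with t(Throttled) = 0. Conditioning on the first minute:
t(Overloaded) = 1 + 0.4·t(Overloaded)
Solving: t(Overloaded) = 1.6667.
Expected minutes from Overloaded to Throttled: 1.6667.

1.6667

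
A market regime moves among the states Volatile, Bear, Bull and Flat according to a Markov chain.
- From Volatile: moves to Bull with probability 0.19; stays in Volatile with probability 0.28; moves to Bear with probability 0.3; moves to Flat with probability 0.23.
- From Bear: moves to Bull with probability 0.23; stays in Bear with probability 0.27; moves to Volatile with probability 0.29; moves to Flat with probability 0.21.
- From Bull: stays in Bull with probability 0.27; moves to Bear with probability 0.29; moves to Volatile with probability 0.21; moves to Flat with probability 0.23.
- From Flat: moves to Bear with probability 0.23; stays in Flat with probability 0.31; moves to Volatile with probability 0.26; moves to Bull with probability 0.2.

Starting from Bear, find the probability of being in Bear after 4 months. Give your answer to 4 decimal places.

Propagate the distribution vector 4 months from Bear.
After 0 months: (0.0000, 1.0000, 0.0000, 0.0000)
After 1 month: (0.2900, 0.2700, 0.2300, 0.2100)
After 2 months: (0.2624, 0.2749, 0.2213, 0.2414)
After 3 months: (0.2624, 0.2726, 0.2211, 0.2438)
After 4 months: (0.2624, 0.2725, 0.2210, 0.2441)
P(in Bear after 4 months) = 0.2725

0.2725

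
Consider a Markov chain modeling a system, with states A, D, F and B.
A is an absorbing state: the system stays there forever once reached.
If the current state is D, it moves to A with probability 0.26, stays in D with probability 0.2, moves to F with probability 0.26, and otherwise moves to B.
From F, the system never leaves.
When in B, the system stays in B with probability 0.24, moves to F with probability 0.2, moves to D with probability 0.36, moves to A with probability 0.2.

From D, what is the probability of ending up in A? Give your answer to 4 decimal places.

0.5000

Let h(s) be the probability of absorption at A starting from transient state s. Then h(A) = 1 and h(F) = 0. By first-step analysis:
h(D) = 0.26·1 + 0.2·h(D) + 0.26·0 + 0.28·h(B)
h(B) = 0.2·1 + 0.36·h(D) + 0.2·0 + 0.24·h(B)
Solving: h(D) = 0.5000, h(B) = 0.5000.
Starting from D, the probability is 0.5000.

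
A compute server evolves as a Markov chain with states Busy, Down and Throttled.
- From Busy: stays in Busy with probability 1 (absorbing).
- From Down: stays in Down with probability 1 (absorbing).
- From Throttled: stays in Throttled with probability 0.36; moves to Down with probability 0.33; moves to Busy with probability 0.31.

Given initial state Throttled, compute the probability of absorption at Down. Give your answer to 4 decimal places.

0.5156

Let h(s) be the probability of absorption at Down starting from transient state s. Then h(Down) = 1 and h(Busy) = 0. By first-step analysis:
h(Throttled) = 0.31·0 + 0.33·1 + 0.36·h(Throttled)
Solving: h(Throttled) = 0.5156.
Starting from Throttled, the probability is 0.5156.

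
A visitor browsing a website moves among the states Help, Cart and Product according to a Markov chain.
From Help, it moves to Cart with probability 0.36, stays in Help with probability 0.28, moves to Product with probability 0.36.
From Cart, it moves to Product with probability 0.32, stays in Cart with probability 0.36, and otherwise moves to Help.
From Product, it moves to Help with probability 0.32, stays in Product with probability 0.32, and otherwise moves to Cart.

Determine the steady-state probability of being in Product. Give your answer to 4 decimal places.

Let the stationary distribution be π with π = πP and π_1 + π_2 + π_3 = 1.
π_1 = 0.28·π_1 + 0.32·π_2 + 0.32·π_3
π_2 = 0.36·π_1 + 0.36·π_2 + 0.36·π_3
Solving with the normalization constraint gives π = (0.3077, 0.3600, 0.3323).
So the stationary probability of Product is 0.3323.

0.3323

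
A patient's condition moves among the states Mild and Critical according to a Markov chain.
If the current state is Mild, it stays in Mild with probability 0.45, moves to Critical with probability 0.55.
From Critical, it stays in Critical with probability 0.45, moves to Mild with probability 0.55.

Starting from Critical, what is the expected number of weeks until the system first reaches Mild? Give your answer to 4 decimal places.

Let t(s) be the expected number of weeks to first reach Mild from state s, with t(Mild) = 0. Conditioning on the first week:
t(Critical) = 1 + 0.45·t(Critical)
Solving: t(Critical) = 1.8182.
Expected weeks from Critical to Mild: 1.8182.

1.8182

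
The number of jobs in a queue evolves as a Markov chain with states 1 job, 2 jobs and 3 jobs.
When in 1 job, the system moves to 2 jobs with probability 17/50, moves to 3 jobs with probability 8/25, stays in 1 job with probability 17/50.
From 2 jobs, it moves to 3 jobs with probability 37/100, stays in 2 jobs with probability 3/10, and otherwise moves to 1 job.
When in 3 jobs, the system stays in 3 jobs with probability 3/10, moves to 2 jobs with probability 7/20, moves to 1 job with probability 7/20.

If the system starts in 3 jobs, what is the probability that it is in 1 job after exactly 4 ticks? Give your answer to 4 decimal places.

0.3400

Propagate the distribution vector 4 ticks from 3 jobs.
After 0 ticks: (0.0000, 0.0000, 1.0000)
After 1 tick: (0.3500, 0.3500, 0.3000)
After 2 ticks: (0.3395, 0.3290, 0.3315)
After 3 ticks: (0.3400, 0.3302, 0.3298)
After 4 ticks: (0.3400, 0.3301, 0.3299)
P(in 1 job after 4 ticks) = 0.3400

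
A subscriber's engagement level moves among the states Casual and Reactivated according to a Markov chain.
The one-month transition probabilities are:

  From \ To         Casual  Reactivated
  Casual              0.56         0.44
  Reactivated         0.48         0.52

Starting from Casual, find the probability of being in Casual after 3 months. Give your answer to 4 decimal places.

Propagate the distribution vector 3 months from Casual.
After 0 months: (1.0000, 0.0000)
After 1 month: (0.5600, 0.4400)
After 2 months: (0.5248, 0.4752)
After 3 months: (0.5220, 0.4780)
P(in Casual after 3 months) = 0.5220

0.5220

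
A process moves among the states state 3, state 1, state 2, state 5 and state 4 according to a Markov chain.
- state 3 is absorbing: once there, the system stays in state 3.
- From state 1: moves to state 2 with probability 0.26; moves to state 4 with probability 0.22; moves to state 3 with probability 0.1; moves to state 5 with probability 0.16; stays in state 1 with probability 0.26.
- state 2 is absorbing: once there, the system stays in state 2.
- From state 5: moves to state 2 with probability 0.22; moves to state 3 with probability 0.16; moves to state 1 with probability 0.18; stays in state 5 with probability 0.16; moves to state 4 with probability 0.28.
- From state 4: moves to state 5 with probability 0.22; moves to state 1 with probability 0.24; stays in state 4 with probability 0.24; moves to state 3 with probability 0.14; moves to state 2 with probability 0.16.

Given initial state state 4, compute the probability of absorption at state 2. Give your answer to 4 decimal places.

Let h(s) be the probability of absorption at state 2 starting from transient state s. Then h(state 2) = 1 and h(state 3) = 0. By first-step analysis:
h(state 1) = 0.1·0 + 0.26·h(state 1) + 0.26·1 + 0.16·h(state 5) + 0.22·h(state 4)
h(state 5) = 0.16·0 + 0.18·h(state 1) + 0.22·1 + 0.16·h(state 5) + 0.28·h(state 4)
h(state 4) = 0.14·0 + 0.24·h(state 1) + 0.16·1 + 0.22·h(state 5) + 0.24·h(state 4)
Solving: h(state 1) = 0.6569, h(state 5) = 0.5999, h(state 4) = 0.5916.
Starting from state 4, the probability is 0.5916.

0.5916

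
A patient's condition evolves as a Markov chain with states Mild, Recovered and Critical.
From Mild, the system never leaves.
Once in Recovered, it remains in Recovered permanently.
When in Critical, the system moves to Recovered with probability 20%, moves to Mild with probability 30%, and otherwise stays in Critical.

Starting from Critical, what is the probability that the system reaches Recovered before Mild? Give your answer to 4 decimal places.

Let h(s) be the probability of absorption at Recovered starting from transient state s. Then h(Recovered) = 1 and h(Mild) = 0. By first-step analysis:
h(Critical) = 0.3·0 + 0.2·1 + 0.5·h(Critical)
Solving: h(Critical) = 0.4000.
Starting from Critical, the probability is 0.4000.

0.4000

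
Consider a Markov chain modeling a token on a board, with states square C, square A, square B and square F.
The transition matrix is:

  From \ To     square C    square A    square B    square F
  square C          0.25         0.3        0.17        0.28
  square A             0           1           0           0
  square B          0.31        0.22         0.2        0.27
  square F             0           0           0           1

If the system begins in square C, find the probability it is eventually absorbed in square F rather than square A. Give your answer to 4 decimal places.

Let h(s) be the probability of absorption at square F starting from transient state s. Then h(square F) = 1 and h(square A) = 0. By first-step analysis:
h(square C) = 0.25·h(square C) + 0.3·0 + 0.17·h(square B) + 0.28·1
h(square B) = 0.31·h(square C) + 0.22·0 + 0.2·h(square B) + 0.27·1
Solving: h(square C) = 0.4931, h(square B) = 0.5286.
Starting from square C, the probability is 0.4931.

0.4931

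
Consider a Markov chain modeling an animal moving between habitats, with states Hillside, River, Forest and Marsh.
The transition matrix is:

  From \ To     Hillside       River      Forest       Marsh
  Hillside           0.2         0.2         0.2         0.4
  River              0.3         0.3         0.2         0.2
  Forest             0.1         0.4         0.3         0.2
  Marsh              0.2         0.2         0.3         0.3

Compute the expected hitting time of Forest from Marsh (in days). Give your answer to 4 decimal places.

Let t(s) be the expected number of days to first reach Forest from state s, with t(Forest) = 0. Conditioning on the first day:
t(Hillside) = 1 + 0.2·t(Hillside) + 0.2·t(River) + 0.4·t(Marsh)
t(River) = 1 + 0.3·t(Hillside) + 0.3·t(River) + 0.2·t(Marsh)
t(Marsh) = 1 + 0.2·t(Hillside) + 0.2·t(River) + 0.3·t(Marsh)
Solving: t(Hillside) = 4.3043, t(River) = 4.3913, t(Marsh) = 3.9130.
Expected days from Marsh to Forest: 3.9130.

3.9130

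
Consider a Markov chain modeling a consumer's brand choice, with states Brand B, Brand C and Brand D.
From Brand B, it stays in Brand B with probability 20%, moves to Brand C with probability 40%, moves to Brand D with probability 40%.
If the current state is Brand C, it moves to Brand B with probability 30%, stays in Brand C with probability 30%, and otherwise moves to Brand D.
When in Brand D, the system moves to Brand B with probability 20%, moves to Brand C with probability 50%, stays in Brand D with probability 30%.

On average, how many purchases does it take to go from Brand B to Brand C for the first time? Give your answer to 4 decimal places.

2.2917

Let t(s) be the expected number of purchases to first reach Brand C from state s, with t(Brand C) = 0. Conditioning on the first purchase:
t(Brand B) = 1 + 0.2·t(Brand B) + 0.4·t(Brand D)
t(Brand D) = 1 + 0.2·t(Brand B) + 0.3·t(Brand D)
Solving: t(Brand B) = 2.2917, t(Brand D) = 2.0833.
Expected purchases from Brand B to Brand C: 2.2917.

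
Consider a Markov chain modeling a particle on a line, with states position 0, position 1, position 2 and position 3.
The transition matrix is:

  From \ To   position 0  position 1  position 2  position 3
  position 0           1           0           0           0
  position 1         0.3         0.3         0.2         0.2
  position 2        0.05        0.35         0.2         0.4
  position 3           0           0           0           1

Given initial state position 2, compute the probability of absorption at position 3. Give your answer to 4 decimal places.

0.7143

Let h(s) be the probability of absorption at position 3 starting from transient state s. Then h(position 3) = 1 and h(position 0) = 0. By first-step analysis:
h(position 1) = 0.3·0 + 0.3·h(position 1) + 0.2·h(position 2) + 0.2·1
h(position 2) = 0.05·0 + 0.35·h(position 1) + 0.2·h(position 2) + 0.4·1
Solving: h(position 1) = 0.4898, h(position 2) = 0.7143.
Starting from position 2, the probability is 0.7143.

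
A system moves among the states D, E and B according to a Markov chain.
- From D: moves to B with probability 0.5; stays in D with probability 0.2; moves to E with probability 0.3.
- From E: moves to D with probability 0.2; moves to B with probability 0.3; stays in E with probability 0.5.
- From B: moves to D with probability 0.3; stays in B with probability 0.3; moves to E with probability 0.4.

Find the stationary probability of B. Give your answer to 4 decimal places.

Let the stationary distribution be π with π = πP and π_1 + π_2 + π_3 = 1.
π_1 = 0.2·π_1 + 0.2·π_2 + 0.3·π_3
π_2 = 0.3·π_1 + 0.5·π_2 + 0.4·π_3
Solving with the normalization constraint gives π = (0.2347, 0.4184, 0.3469).
So the stationary probability of B is 0.3469.

0.3469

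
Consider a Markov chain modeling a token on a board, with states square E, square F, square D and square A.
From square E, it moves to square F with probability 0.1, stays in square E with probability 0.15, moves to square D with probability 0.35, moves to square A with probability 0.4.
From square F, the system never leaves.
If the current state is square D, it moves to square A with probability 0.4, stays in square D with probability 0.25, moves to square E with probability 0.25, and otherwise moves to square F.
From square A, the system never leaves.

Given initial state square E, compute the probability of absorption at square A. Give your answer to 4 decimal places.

Let h(s) be the probability of absorption at square A starting from transient state s. Then h(square A) = 1 and h(square F) = 0. By first-step analysis:
h(square E) = 0.15·h(square E) + 0.1·0 + 0.35·h(square D) + 0.4·1
h(square D) = 0.25·h(square E) + 0.1·0 + 0.25·h(square D) + 0.4·1
Solving: h(square E) = 0.8000, h(square D) = 0.8000.
Starting from square E, the probability is 0.8000.

0.8000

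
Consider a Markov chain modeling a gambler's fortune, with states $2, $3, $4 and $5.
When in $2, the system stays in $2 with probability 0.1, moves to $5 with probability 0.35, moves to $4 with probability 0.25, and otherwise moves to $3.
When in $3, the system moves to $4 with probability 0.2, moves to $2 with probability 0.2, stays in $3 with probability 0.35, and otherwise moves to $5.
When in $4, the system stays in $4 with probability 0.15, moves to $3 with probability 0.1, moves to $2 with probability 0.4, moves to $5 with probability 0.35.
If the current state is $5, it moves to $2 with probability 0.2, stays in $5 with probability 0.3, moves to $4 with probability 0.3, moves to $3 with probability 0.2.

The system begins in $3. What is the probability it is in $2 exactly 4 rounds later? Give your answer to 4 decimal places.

0.2237

Propagate the distribution vector 4 rounds from $3.
After 0 rounds: (0.0000, 1.0000, 0.0000, 0.0000)
After 1 round: (0.2000, 0.3500, 0.2000, 0.2500)
After 2 rounds: (0.2200, 0.2525, 0.2250, 0.3025)
After 3 rounds: (0.2230, 0.2374, 0.2300, 0.3096)
After 4 rounds: (0.2237, 0.2349, 0.2306, 0.3108)
P(in $2 after 4 rounds) = 0.2237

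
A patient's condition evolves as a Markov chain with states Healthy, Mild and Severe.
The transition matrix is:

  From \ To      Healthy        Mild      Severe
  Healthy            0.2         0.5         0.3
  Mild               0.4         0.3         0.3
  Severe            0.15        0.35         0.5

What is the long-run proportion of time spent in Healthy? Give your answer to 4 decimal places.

0.2552

Let the stationary distribution be π with π = πP and π_1 + π_2 + π_3 = 1.
π_1 = 0.2·π_1 + 0.4·π_2 + 0.15·π_3
π_2 = 0.5·π_1 + 0.3·π_2 + 0.35·π_3
Solving with the normalization constraint gives π = (0.2552, 0.3698, 0.3750).
So the stationary probability of Healthy is 0.2552.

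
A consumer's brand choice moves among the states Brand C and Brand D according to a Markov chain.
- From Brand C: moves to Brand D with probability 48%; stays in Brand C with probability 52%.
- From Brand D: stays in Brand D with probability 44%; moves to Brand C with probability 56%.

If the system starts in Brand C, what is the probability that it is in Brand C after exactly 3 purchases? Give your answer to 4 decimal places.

Propagate the distribution vector 3 purchases from Brand C.
After 0 purchases: (1.0000, 0.0000)
After 1 purchase: (0.5200, 0.4800)
After 2 purchases: (0.5392, 0.4608)
After 3 purchases: (0.5384, 0.4616)
P(in Brand C after 3 purchases) = 0.5384

0.5384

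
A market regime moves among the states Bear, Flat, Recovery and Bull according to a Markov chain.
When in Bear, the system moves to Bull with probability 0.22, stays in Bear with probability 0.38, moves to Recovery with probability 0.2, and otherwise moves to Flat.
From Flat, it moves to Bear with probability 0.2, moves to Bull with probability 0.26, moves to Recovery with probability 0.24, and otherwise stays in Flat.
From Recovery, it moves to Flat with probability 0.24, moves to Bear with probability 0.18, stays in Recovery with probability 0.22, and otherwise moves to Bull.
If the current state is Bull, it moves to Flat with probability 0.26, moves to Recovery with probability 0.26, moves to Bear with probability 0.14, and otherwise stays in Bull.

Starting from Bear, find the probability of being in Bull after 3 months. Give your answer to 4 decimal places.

Propagate the distribution vector 3 months from Bear.
After 0 months: (1.0000, 0.0000, 0.0000, 0.0000)
After 1 month: (0.3800, 0.2000, 0.2000, 0.2200)
After 2 months: (0.2512, 0.2412, 0.2252, 0.2824)
After 3 months: (0.2238, 0.2501, 0.2311, 0.2951)
P(in Bull after 3 months) = 0.2951

0.2951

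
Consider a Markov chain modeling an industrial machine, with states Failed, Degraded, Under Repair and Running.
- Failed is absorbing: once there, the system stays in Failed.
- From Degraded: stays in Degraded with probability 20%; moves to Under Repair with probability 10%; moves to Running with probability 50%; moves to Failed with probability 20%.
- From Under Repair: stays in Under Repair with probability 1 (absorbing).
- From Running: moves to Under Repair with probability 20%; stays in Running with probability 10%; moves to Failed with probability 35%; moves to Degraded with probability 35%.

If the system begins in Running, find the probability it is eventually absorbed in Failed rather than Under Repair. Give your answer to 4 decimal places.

0.6422

Let h(s) be the probability of absorption at Failed starting from transient state s. Then h(Failed) = 1 and h(Under Repair) = 0. By first-step analysis:
h(Degraded) = 0.2·1 + 0.2·h(Degraded) + 0.1·0 + 0.5·h(Running)
h(Running) = 0.35·1 + 0.35·h(Degraded) + 0.2·0 + 0.1·h(Running)
Solving: h(Degraded) = 0.6514, h(Running) = 0.6422.
Starting from Running, the probability is 0.6422.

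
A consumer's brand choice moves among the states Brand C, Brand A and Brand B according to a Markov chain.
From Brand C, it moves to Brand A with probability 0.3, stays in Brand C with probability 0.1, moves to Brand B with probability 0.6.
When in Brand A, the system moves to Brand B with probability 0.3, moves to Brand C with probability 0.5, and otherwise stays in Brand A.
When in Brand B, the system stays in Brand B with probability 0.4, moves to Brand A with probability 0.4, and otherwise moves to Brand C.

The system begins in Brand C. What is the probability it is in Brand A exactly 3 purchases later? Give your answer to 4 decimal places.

Propagate the distribution vector 3 purchases from Brand C.
After 0 purchases: (1.0000, 0.0000, 0.0000)
After 1 purchase: (0.1000, 0.3000, 0.6000)
After 2 purchases: (0.2800, 0.3300, 0.3900)
After 3 purchases: (0.2710, 0.3060, 0.4230)
P(in Brand A after 3 purchases) = 0.3060

0.3060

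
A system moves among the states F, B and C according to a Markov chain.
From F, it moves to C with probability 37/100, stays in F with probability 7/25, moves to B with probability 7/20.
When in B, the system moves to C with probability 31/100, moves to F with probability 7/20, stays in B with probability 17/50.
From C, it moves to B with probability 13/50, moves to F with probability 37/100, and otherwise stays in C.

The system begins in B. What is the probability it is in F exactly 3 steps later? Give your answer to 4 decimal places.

Propagate the distribution vector 3 steps from B.
After 0 steps: (0.0000, 1.0000, 0.0000)
After 1 step: (0.3500, 0.3400, 0.3100)
After 2 steps: (0.3317, 0.3187, 0.3496)
After 3 steps: (0.3338, 0.3153, 0.3509)
P(in F after 3 steps) = 0.3338

0.3338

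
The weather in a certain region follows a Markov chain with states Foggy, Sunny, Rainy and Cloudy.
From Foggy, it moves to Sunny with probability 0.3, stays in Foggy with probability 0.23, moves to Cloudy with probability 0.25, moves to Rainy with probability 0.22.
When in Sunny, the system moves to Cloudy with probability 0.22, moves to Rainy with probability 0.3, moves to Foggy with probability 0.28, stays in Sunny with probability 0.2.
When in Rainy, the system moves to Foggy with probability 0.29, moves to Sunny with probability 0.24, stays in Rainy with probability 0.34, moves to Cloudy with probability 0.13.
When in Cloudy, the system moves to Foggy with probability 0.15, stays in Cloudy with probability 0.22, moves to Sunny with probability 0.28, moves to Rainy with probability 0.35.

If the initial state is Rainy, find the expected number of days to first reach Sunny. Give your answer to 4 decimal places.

3.8160

Let t(s) be the expected number of days to first reach Sunny from state s, with t(Sunny) = 0. Conditioning on the first day:
t(Foggy) = 1 + 0.23·t(Foggy) + 0.22·t(Rainy) + 0.25·t(Cloudy)
t(Rainy) = 1 + 0.29·t(Foggy) + 0.34·t(Rainy) + 0.13·t(Cloudy)
t(Cloudy) = 1 + 0.15·t(Foggy) + 0.35·t(Rainy) + 0.22·t(Cloudy)
Solving: t(Foggy) = 3.5850, t(Rainy) = 3.8160, t(Cloudy) = 3.6838.
Expected days from Rainy to Sunny: 3.8160.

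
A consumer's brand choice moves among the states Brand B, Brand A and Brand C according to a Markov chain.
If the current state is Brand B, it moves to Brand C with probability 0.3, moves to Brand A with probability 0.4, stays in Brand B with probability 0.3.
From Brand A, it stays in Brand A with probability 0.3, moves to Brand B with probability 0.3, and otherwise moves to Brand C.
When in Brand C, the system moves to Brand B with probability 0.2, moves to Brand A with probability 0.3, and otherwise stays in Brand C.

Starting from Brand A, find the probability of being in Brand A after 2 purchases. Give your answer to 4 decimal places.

0.3300

Sum over the intermediate state after 1 purchase:
P = P(Brand A→Brand B)·P(Brand B→Brand A) + P(Brand A→Brand A)·P(Brand A→Brand A) + P(Brand A→Brand C)·P(Brand C→Brand A)
  = 0.3×0.4 + 0.3×0.3 + 0.4×0.3
  = 0.1200 + 0.0900 + 0.1200 = 0.3300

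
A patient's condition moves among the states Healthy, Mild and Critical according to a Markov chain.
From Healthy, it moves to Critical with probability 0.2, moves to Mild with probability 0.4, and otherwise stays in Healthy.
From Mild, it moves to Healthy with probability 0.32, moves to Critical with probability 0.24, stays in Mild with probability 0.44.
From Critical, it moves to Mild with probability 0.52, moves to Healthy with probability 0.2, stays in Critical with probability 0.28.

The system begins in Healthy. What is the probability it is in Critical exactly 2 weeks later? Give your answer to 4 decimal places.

Sum over the intermediate state after 1 week:
P = P(Healthy→Healthy)·P(Healthy→Critical) + P(Healthy→Mild)·P(Mild→Critical) + P(Healthy→Critical)·P(Critical→Critical)
  = 0.4×0.2 + 0.4×0.24 + 0.2×0.28
  = 0.0800 + 0.0960 + 0.0560 = 0.2320

0.2320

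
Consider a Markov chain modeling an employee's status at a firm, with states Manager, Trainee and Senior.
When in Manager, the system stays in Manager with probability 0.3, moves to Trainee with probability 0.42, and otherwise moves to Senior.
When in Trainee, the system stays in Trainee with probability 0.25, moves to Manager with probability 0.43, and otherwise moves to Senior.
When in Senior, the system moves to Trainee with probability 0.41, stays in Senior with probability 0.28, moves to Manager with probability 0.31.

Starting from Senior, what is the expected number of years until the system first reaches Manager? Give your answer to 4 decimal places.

2.8376

Let t(s) be the expected number of years to first reach Manager from state s, with t(Manager) = 0. Conditioning on the first year:
t(Trainee) = 1 + 0.25·t(Trainee) + 0.32·t(Senior)
t(Senior) = 1 + 0.41·t(Trainee) + 0.28·t(Senior)
Solving: t(Trainee) = 2.5440, t(Senior) = 2.8376.
Expected years from Senior to Manager: 2.8376.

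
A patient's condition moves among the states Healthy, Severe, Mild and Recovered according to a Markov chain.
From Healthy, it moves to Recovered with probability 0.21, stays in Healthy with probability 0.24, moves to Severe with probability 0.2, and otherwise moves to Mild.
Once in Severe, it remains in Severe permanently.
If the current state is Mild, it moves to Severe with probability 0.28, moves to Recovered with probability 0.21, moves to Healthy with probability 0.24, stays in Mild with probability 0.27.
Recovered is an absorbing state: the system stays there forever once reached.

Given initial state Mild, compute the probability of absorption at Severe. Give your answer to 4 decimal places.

Let h(s) be the probability of absorption at Severe starting from transient state s. Then h(Severe) = 1 and h(Recovered) = 0. By first-step analysis:
h(Healthy) = 0.24·h(Healthy) + 0.2·1 + 0.35·h(Mild) + 0.21·0
h(Mild) = 0.24·h(Healthy) + 0.28·1 + 0.27·h(Mild) + 0.21·0
Solving: h(Healthy) = 0.5183, h(Mild) = 0.5540.
Starting from Mild, the probability is 0.5540.

0.5540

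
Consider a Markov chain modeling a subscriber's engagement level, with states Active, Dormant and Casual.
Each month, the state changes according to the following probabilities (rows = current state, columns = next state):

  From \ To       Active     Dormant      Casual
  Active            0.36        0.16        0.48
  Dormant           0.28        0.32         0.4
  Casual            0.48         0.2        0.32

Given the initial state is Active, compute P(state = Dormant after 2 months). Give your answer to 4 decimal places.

0.2048

Sum over the intermediate state after 1 month:
P = P(Active→Active)·P(Active→Dormant) + P(Active→Dormant)·P(Dormant→Dormant) + P(Active→Casual)·P(Casual→Dormant)
  = 0.36×0.16 + 0.16×0.32 + 0.48×0.2
  = 0.0576 + 0.0512 + 0.0960 = 0.2048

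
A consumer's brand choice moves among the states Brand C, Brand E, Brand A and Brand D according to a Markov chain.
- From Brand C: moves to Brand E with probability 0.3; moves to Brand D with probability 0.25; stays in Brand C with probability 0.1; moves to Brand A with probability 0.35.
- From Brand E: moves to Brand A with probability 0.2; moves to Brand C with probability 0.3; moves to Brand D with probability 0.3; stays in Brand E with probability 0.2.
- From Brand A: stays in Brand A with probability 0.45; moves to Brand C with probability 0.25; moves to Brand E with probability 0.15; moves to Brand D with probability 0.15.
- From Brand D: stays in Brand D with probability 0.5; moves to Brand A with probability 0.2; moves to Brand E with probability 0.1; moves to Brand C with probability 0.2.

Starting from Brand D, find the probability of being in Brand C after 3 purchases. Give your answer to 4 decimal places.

Propagate the distribution vector 3 purchases from Brand D.
After 0 purchases: (0.0000, 0.0000, 0.0000, 1.0000)
After 1 purchase: (0.2000, 0.1000, 0.2000, 0.5000)
After 2 purchases: (0.2000, 0.1600, 0.2800, 0.3600)
After 3 purchases: (0.2100, 0.1700, 0.3000, 0.3200)
P(in Brand C after 3 purchases) = 0.2100

0.2100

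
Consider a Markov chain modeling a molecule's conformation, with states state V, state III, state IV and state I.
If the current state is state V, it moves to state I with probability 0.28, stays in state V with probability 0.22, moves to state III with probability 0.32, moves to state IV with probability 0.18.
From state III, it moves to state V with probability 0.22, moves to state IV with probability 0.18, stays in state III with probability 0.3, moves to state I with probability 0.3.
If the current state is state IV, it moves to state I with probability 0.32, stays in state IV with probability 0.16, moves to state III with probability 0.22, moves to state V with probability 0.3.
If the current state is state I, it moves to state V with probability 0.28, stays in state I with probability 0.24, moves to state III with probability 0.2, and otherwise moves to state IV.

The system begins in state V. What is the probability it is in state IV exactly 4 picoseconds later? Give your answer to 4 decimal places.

0.2041

Propagate the distribution vector 4 picoseconds from state V.
After 0 picoseconds: (1.0000, 0.0000, 0.0000, 0.0000)
After 1 picosecond: (0.2200, 0.3200, 0.1800, 0.2800)
After 2 picoseconds: (0.2512, 0.2620, 0.2044, 0.2824)
After 3 picoseconds: (0.2533, 0.2604, 0.2042, 0.2821)
After 4 picoseconds: (0.2533, 0.2605, 0.2041, 0.2821)
P(in state IV after 4 picoseconds) = 0.2041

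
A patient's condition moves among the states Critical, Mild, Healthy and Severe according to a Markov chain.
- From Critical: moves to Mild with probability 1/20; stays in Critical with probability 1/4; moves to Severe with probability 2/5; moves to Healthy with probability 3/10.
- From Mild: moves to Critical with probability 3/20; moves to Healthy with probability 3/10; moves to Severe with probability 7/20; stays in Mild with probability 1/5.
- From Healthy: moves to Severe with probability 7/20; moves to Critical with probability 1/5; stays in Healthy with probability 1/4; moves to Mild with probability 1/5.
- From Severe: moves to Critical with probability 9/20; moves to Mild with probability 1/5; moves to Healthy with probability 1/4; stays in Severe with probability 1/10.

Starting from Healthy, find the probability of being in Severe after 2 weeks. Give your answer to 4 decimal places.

Propagate the distribution vector 2 weeks from Healthy.
After 0 weeks: (0.0000, 0.0000, 1.0000, 0.0000)
After 1 week: (0.2000, 0.2000, 0.2500, 0.3500)
After 2 weeks: (0.2875, 0.1700, 0.2700, 0.2725)
P(in Severe after 2 weeks) = 0.2725

0.2725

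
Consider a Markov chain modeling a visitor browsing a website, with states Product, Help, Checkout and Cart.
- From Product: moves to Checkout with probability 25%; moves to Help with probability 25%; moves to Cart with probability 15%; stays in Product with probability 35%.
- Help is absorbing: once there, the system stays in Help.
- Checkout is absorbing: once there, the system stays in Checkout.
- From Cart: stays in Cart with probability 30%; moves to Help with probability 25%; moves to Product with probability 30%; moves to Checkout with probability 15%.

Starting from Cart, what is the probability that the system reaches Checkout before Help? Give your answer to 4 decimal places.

Let h(s) be the probability of absorption at Checkout starting from transient state s. Then h(Checkout) = 1 and h(Help) = 0. By first-step analysis:
h(Product) = 0.35·h(Product) + 0.25·0 + 0.25·1 + 0.15·h(Cart)
h(Cart) = 0.3·h(Product) + 0.25·0 + 0.15·1 + 0.3·h(Cart)
Solving: h(Product) = 0.4817, h(Cart) = 0.4207.
Starting from Cart, the probability is 0.4207.

0.4207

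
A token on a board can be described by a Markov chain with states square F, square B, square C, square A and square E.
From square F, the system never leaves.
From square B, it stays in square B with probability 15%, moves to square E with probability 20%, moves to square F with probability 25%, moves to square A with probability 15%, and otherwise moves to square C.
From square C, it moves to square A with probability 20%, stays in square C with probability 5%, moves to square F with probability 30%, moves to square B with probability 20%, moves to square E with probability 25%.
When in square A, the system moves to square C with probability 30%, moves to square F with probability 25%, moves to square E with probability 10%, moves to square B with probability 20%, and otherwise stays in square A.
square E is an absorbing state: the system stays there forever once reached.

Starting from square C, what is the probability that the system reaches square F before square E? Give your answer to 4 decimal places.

0.5689

Let h(s) be the probability of absorption at square F starting from transient state s. Then h(square F) = 1 and h(square E) = 0. By first-step analysis:
h(square B) = 0.25·1 + 0.15·h(square B) + 0.25·h(square C) + 0.15·h(square A) + 0.2·0
h(square C) = 0.3·1 + 0.2·h(square B) + 0.05·h(square C) + 0.2·h(square A) + 0.25·0
h(square A) = 0.25·1 + 0.2·h(square B) + 0.3·h(square C) + 0.15·h(square A) + 0.1·0
Solving: h(square B) = 0.5725, h(square C) = 0.5689, h(square A) = 0.6296.
Starting from square C, the probability is 0.5689.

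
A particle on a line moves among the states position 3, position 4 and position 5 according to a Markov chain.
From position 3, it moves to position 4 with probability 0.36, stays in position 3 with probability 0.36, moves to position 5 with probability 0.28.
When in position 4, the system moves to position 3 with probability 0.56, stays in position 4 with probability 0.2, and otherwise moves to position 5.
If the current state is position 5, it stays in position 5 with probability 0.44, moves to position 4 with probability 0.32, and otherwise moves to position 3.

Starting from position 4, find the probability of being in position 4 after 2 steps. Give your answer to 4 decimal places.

0.3184

Sum over the intermediate state after 1 step:
P = P(position 4→position 3)·P(position 3→position 4) + P(position 4→position 4)·P(position 4→position 4) + P(position 4→position 5)·P(position 5→position 4)
  = 0.56×0.36 + 0.2×0.2 + 0.24×0.32
  = 0.2016 + 0.0400 + 0.0768 = 0.3184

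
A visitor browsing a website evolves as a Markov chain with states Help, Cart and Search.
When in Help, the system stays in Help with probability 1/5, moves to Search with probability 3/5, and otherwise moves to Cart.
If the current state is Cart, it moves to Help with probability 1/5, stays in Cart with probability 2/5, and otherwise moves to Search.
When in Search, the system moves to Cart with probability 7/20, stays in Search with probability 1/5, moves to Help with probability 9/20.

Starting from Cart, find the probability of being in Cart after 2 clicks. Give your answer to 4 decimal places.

Sum over the intermediate state after 1 click:
P = P(Cart→Help)·P(Help→Cart) + P(Cart→Cart)·P(Cart→Cart) + P(Cart→Search)·P(Search→Cart)
  = 0.2×0.2 + 0.4×0.4 + 0.4×0.35
  = 0.0400 + 0.1600 + 0.1400 = 0.3400

0.3400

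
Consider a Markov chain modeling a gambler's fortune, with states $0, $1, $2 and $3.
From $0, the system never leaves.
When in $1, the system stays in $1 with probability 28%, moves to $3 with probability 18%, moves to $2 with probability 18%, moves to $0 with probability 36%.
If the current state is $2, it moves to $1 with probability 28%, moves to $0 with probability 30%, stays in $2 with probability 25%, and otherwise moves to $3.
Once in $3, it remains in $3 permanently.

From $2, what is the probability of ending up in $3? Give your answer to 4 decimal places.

Let h(s) be the probability of absorption at $3 starting from transient state s. Then h($3) = 1 and h($0) = 0. By first-step analysis:
h($1) = 0.36·0 + 0.28·h($1) + 0.18·h($2) + 0.18·1
h($2) = 0.3·0 + 0.28·h($1) + 0.25·h($2) + 0.17·1
Solving: h($1) = 0.3382, h($2) = 0.3529.
Starting from $2, the probability is 0.3529.

0.3529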